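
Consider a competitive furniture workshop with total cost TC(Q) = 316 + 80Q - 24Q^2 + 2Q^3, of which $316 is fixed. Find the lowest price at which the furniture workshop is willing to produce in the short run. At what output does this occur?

$8 per unit, at Q = 6

The shutdown price is the minimum of AVC. VC = 80Q - 24Q^2 + 2Q^3, so AVC = 80 - 24Q + 2Q^2.
dAVC/dQ = -24 + 4Q = 0 gives Q = 6. min AVC = 80 - 24·6 + 2·6^2 = 8.
So the shutdown price is $8.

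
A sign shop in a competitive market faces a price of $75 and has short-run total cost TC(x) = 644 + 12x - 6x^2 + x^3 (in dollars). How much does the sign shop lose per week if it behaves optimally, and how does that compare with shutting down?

AVC = 12 - 6x + x^2 has its minimum $3 at x = 3; price $75 clears that bar, so the firm operates.
With MC = 12 - 12x + 3x^2, P = MC on the upward-sloping part at x* = 7.
TR = 75·7 = 525. TC = 644 + 133 = 777. Profit = 525 − 777 = -$252.
That loss of $252 beats the $644 the firm would lose by shutting down; producing recovers $392 of fixed cost.

Profit = -$252 at x = 7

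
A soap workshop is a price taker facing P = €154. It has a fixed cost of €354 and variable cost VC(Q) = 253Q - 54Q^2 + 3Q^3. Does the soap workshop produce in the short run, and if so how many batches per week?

From TC, MC = TC'(Q) = 253 - 108Q + 9Q^2 and AVC = VC/Q = 253 - 54Q + 3Q^2.
The AVC parabola has its vertex at Q = 54/6 = 9, where AVC = 253 - 54·9 + 3·9^2 = €10.
P = €154 exceeds min AVC = €10, so the firm stays open.
Set P = MC: 154 = 253 - 108Q + 9Q^2 → 99 - 108Q + 9Q^2 = 0. The roots are Q = 1 and Q = 11; the profit-maximizing output is on the rising part of MC, so Q* = 11.
Check: AVC at Q = 11 is €22 ≤ P, so revenue covers variable cost.
Profit = P·Q − TC = 154·11 − 596 = €1098.

Produce at Q = 11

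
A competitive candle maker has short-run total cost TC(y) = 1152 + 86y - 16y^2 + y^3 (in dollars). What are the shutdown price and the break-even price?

AVC = 86 - 16y + y^2; minimized at y = 8, giving min AVC = $22. That is the shutdown price.
ATC = 1152/y + 86 - 16y + y^2. Setting dATC/dy = −1152/y^2 − 16 + 2y = 0 gives y = 12 (since 2·12^3 − 16·12^2 = 1152).
min ATC = 1152/12 + 86 − 16·12 + 12^2 = $134. That is the break-even price.
Between these two prices the firm operates at a loss; above $134 it earns a profit.

Shutdown price = $22; break-even price = $134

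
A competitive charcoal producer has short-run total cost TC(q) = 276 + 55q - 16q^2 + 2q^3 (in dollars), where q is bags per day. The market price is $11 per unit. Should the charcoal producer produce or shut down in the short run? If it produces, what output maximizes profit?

Strip out fixed cost: VC = 55q - 16q^2 + 2q^3. Then AVC = 55 - 16q + 2q^2 and MC = 55 - 32q + 6q^2.
AVC hits its minimum where MC = AVC, at q = 4, giving min AVC = 55 - 16·4 + 2·4^2 = $23.
With P < min AVC ($11 < $23), every unit sold adds to the loss.
The firm minimizes its loss by shutting down and losing only its fixed cost of $276.

Shut down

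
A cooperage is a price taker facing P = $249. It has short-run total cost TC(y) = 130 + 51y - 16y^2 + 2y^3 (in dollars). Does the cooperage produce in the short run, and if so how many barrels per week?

Produce at y = 9

Variable cost is VC = 51y - 16y^2 + 2y^3, so AVC = VC/y = 51 - 16y + 2y^2 and MC = dTC/dy = 51 - 32y + 6y^2.
The AVC parabola has its vertex at y = 16/4 = 4, where AVC = 51 - 16·4 + 2·4^2 = $19.
Because $249 ≥ $19, revenue can cover variable cost; the firm operates.
Set P = MC: 249 = 51 - 32y + 6y^2 → -198 - 32y + 6y^2 = 0. The roots are y = -11/3 and y = 9; the profit-maximizing output is on the rising part of MC, so y* = 9.
Check: AVC at y = 9 is $69 ≤ P, so revenue covers variable cost.
Profit = P·y − TC = 249·9 − 751 = $1490.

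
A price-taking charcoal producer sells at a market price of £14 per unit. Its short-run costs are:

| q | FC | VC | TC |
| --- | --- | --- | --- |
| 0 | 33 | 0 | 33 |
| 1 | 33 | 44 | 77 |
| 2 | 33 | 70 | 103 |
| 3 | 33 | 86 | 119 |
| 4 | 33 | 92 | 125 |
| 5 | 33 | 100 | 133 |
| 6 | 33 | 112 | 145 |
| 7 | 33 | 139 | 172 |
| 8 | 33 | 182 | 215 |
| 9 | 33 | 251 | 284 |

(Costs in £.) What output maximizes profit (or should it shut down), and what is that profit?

q = 0 (shut down); profit = -£33

Tabulate TR − TC: q=0: -33; q=1: -63; q=2: -75; q=3: -77; q=4: -69; q=5: -63; q=6: -61; q=7: -74; q=8: -103; q=9: -158.
Profit is highest at q = 0. Equivalently, the lowest AVC in the table is 112/6 ≈ £18.67 at q = 6, and P = £14 falls below it — price never covers variable cost, so the firm shuts down and loses only its fixed cost.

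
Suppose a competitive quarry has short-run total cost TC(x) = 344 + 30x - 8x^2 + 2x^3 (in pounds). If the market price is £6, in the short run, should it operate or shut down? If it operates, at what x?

Shut down

Variable cost is VC = 30x - 8x^2 + 2x^3, so AVC = VC/x = 30 - 8x + 2x^2 and MC = dTC/dx = 30 - 16x + 6x^2.
AVC is minimized where dAVC/dx = -8 + 4x = 0, at x = 2; min AVC = 30 - 8·2 + 2·2^2 = £22.
P = £6 lies below min AVC = £22; no output level covers variable cost.
Shutting down limits the loss to fixed cost, £344.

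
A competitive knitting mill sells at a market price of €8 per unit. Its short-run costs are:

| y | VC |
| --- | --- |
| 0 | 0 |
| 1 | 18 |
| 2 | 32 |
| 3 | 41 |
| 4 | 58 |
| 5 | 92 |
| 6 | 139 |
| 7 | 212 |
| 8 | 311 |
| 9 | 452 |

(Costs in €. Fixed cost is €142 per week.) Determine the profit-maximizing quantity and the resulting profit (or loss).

Compute π = P·y − TC at each output: y=0: -142; y=1: -152; y=2: -158; y=3: -159; y=4: -168; y=5: -194; y=6: -233; y=7: -298; y=8: -389; y=9: -522.
Profit is highest at y = 0. Equivalently, the lowest AVC in the table is 41/3 ≈ €13.67 at y = 3, and P = €8 falls below it — price never covers variable cost, so the firm shuts down and loses only its fixed cost.

y = 0 (shut down); profit = -€142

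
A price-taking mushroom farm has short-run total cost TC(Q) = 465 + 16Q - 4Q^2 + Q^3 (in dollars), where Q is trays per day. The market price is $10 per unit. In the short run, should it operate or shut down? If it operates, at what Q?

Shut down

Strip out fixed cost: VC = 16Q - 4Q^2 + Q^3. Then AVC = 16 - 4Q + Q^2 and MC = 16 - 8Q + 3Q^2.
The AVC parabola has its vertex at Q = 4/2 = 2, where AVC = 16 - 4·2 + 2^2 = $12.
Since P = $10 < min AVC = $12, price fails to cover variable cost at any output.
The firm minimizes its loss by shutting down and losing only its fixed cost of $465.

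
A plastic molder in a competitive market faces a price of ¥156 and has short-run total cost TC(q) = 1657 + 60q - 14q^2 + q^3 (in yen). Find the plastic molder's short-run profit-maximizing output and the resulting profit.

AVC = 60 - 14q + q^2 has its minimum ¥11 at q = 7; price ¥156 clears that bar, so the firm operates.
With MC = 60 - 28q + 3q^2, P = MC on the upward-sloping part at q* = 12.
TR = 156·12 = 1872. TC = 1657 + 432 = 2089. Profit = 1872 − 2089 = -¥217.
By producing, the firm covers all variable cost plus ¥1440 of fixed cost; shutting down would lose the full ¥1657.

Profit = -¥217 at q = 12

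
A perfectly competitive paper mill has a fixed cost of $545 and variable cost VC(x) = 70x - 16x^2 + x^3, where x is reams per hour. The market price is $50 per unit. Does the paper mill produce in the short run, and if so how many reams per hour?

Produce at x = 10

Variable cost is VC = 70x - 16x^2 + x^3, so AVC = VC/x = 70 - 16x + x^2 and MC = dTC/dx = 70 - 32x + 3x^2.
The AVC parabola has its vertex at x = 16/2 = 8, where AVC = 70 - 16·8 + 8^2 = $6.
P = $50 exceeds min AVC = $6, so the firm stays open.
Set P = MC: 50 = 70 - 32x + 3x^2 → 20 - 32x + 3x^2 = 0. The roots are x = 2/3 and x = 10; the profit-maximizing output is on the rising part of MC, so x* = 10.
Check: AVC at x = 10 is $10 ≤ P, so revenue covers variable cost.
Profit = P·x − TC = 50·10 − 645 = -$145, a loss, but smaller than the $545 fixed cost the firm would lose by shutting down.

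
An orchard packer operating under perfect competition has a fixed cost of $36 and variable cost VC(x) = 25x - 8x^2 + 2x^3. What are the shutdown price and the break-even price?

Shutdown price = min AVC. AVC = 25 - 8x + 2x^2, with vertex at x = 2 and minimum $17.
ATC = 36/x + 25 - 8x + 2x^2. Setting dATC/dx = −36/x^2 − 8 + 4x = 0 gives x = 3 (since 4·3^3 − 8·3^2 = 36).
min ATC = 36/3 + 25 − 8·3 + 2·3^2 = $31. That is the break-even price.
Between these two prices the firm operates at a loss; above $31 it earns a profit.

Shutdown price = $17; break-even price = $31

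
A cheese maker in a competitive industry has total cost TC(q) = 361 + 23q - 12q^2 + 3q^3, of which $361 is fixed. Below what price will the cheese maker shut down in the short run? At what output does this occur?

The shutdown price is the minimum of AVC. VC = 23q - 12q^2 + 3q^3, so AVC = 23 - 12q + 3q^2.
At the minimum of AVC, MC = AVC. MC = 23 - 24q + 9q^2; setting MC = AVC gives 6q^2 - 12q = 0, so q = 2. min AVC = 11.
The firm shuts down for any P below $11.

$11 per unit, at q = 2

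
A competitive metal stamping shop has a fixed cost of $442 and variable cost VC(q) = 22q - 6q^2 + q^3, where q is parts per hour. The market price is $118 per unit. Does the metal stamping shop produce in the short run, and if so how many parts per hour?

Produce at q = 8

Variable cost is VC = 22q - 6q^2 + q^3, so AVC = VC/q = 22 - 6q + q^2 and MC = dTC/dq = 22 - 12q + 3q^2.
AVC hits its minimum where MC = AVC, at q = 3, giving min AVC = 22 - 6·3 + 3^2 = $13.
P = $118 exceeds min AVC = $13, so the firm stays open.
P = MC gives -96 - 12q + 3q^2 = 0, with roots -4 and 8. Take the larger (rising MC): q* = 8.
Check: AVC at q = 8 is $38 ≤ P, so revenue covers variable cost.
Profit = P·q − TC = 118·8 − 746 = $198.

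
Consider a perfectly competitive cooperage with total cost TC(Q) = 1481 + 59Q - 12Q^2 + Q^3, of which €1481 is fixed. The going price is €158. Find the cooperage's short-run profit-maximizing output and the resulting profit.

Profit = -€271 at Q = 11

AVC = 59 - 12Q + Q^2; min AVC = €23 at Q = 6. Since P = €158 ≥ min AVC, the firm produces.
With MC = 59 - 24Q + 3Q^2, P = MC on the upward-sloping part at Q* = 11.
TR = 158·11 = 1738. TC = 1481 + 528 = 2009. Profit = 1738 − 2009 = -€271.
That loss of €271 beats the €1481 the firm would lose by shutting down; producing recovers €1210 of fixed cost.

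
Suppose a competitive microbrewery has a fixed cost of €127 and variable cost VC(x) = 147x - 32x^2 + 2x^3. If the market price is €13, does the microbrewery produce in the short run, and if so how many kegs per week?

Shut down

From TC, MC = TC'(x) = 147 - 64x + 6x^2 and AVC = VC/x = 147 - 32x + 2x^2.
AVC hits its minimum where MC = AVC, at x = 8, giving min AVC = 147 - 32·8 + 2·8^2 = €19.
Since P = €13 < min AVC = €19, price fails to cover variable cost at any output.
The firm minimizes its loss by shutting down and losing only its fixed cost of €127.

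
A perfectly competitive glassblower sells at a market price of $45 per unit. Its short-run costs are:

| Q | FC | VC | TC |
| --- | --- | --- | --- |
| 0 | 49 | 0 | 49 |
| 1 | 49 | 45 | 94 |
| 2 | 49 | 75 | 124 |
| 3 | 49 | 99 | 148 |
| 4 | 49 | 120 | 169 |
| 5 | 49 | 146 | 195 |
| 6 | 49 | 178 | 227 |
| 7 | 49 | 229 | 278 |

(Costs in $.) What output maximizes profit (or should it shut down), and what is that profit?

Compute π = P·Q − TC at each output: Q=0: -49; Q=1: -49; Q=2: -34; Q=3: -13; Q=4: 11; Q=5: 30; Q=6: 43; Q=7: 37.
Profit is maximized at Q = 6. AVC there is 178/6 = $29.67 ≤ P, so producing beats shutting down (which would give -$49).

Q = 6; profit = $43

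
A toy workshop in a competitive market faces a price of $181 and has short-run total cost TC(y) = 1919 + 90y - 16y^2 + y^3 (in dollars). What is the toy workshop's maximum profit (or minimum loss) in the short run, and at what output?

AVC = 90 - 16y + y^2 has its minimum $26 at y = 8; price $181 clears that bar, so the firm operates.
With MC = 90 - 32y + 3y^2, P = MC on the upward-sloping part at y* = 13.
TR = 181·13 = 2353. TC = 1919 + 663 = 2582. Profit = 2353 − 2582 = -$229.
Shutting down would mean losing the fixed cost of $1919, so operating at a loss of $229 is better by $1690.

Profit = -$229 at y = 13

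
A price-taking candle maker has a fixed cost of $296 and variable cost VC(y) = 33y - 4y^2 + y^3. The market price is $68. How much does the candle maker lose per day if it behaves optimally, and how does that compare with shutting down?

AVC = 33 - 4y + y^2 has its minimum $29 at y = 2; price $68 clears that bar, so the firm operates.
With MC = 33 - 8y + 3y^2, P = MC on the upward-sloping part at y* = 5.
TR = 68·5 = 340. TC = 296 + 190 = 486. Profit = 340 − 486 = -$146.
Shutting down would mean losing the fixed cost of $296, so operating at a loss of $146 is better by $150.

Profit = -$146 at y = 5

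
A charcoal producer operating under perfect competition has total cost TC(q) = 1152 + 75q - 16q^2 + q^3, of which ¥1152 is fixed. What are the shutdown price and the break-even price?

Shutdown price = ¥11; break-even price = ¥123

AVC = 75 - 16q + q^2; minimized at q = 8, giving min AVC = ¥11. That is the shutdown price.
ATC = 1152/q + 75 - 16q + q^2. Setting dATC/dq = −1152/q^2 − 16 + 2q = 0 gives q = 12 (since 2·12^3 − 16·12^2 = 1152).
min ATC = 1152/12 + 75 − 16·12 + 12^2 = ¥123. That is the break-even price.
For ¥11 ≤ P < ¥123 the firm produces at a loss; below ¥11 it shuts down.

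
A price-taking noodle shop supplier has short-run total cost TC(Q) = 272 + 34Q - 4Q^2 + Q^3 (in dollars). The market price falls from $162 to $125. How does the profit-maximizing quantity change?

MC = 34 - 8Q + 3Q^2; the shutdown threshold is min AVC = $30 (at Q = 2).
At P = $162 ≥ min AVC, set P = MC on the rising branch: Q = 8.
At P = $125 ≥ min AVC, set P = MC: Q = 7. The firm stays open but cuts output.

Output falls from 8 to 7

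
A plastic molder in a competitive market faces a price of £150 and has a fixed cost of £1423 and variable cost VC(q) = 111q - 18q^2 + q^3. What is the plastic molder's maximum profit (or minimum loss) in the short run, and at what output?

AVC = 111 - 18q + q^2; min AVC = £30 at q = 9. Since P = £150 ≥ min AVC, the firm produces.
MC = 111 - 36q + 3q^2. Setting P = MC and taking the root on the rising branch gives q* = 13.
TR = 150·13 = 1950. TC = 1423 + 598 = 2021. Profit = 1950 − 2021 = -£71.
By producing, the firm covers all variable cost plus £1352 of fixed cost; shutting down would lose the full £1423.

Profit = -£71 at q = 13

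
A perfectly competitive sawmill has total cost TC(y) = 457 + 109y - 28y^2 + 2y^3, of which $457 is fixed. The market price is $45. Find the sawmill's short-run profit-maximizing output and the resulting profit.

AVC = 109 - 28y + 2y^2 has its minimum $11 at y = 7; price $45 clears that bar, so the firm operates.
MC = 109 - 56y + 6y^2. Setting P = MC and taking the root on the rising branch gives y* = 8.
TR = 45·8 = 360. TC = 457 + 104 = 561. Profit = 360 − 561 = -$201.
That loss of $201 beats the $457 the firm would lose by shutting down; producing recovers $256 of fixed cost.

Profit = -$201 at y = 8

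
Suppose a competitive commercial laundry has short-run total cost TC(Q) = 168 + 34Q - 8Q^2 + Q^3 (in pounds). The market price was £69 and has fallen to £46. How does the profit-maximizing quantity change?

MC = 34 - 16Q + 3Q^2; the shutdown threshold is min AVC = £18 (at Q = 4).
At P = £69 ≥ min AVC, set P = MC on the rising branch: Q = 7.
At P = £46 ≥ min AVC, set P = MC: Q = 6. The firm stays open but cuts output.

Output falls from 7 to 6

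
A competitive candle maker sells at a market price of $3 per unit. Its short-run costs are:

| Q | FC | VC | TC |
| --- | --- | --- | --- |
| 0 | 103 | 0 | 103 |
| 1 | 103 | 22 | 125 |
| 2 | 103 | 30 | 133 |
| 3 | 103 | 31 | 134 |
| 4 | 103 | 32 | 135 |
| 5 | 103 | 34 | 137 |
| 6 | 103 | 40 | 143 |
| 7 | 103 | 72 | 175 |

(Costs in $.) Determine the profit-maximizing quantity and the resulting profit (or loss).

Q = 0 (shut down); profit = -$103

Compute π = P·Q − TC at each output: Q=0: -103; Q=1: -122; Q=2: -127; Q=3: -125; Q=4: -123; Q=5: -122; Q=6: -125; Q=7: -154.
Profit is highest at Q = 0. Equivalently, the lowest AVC in the table is 40/6 ≈ $6.67 at Q = 6, and P = $3 falls below it — price never covers variable cost, so the firm shuts down and loses only its fixed cost.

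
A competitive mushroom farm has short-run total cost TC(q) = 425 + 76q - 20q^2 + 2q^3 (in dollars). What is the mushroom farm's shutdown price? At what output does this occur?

Short-run supply begins at min AVC. From VC = 76q - 20q^2 + 2q^3, AVC = 76 - 20q + 2q^2.
At the minimum of AVC, MC = AVC. MC = 76 - 40q + 6q^2; setting MC = AVC gives 4q^2 - 20q = 0, so q = 5. min AVC = 26.
The firm shuts down for any P below $26.

$26 per unit, at q = 5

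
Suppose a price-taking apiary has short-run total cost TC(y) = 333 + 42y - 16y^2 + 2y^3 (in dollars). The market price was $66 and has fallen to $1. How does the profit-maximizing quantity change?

MC = 42 - 32y + 6y^2; the shutdown threshold is min AVC = $10 (at y = 4).
With P = $66 above the shutdown price, P = MC gives y = 6.
At P = $1 < min AVC = $10, price no longer covers variable cost at any output, so the firm shuts down: y = 0.

Output falls from 6 to 0 (the firm shuts down)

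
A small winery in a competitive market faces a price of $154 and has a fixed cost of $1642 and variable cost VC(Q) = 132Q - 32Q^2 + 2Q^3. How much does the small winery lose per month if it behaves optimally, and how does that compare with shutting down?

Profit = -$190 at Q = 11

AVC = 132 - 32Q + 2Q^2 has its minimum $4 at Q = 8; price $154 clears that bar, so the firm operates.
With MC = 132 - 64Q + 6Q^2, P = MC on the upward-sloping part at Q* = 11.
TR = 154·11 = 1694. TC = 1642 + 242 = 1884. Profit = 1694 − 1884 = -$190.
Shutting down would mean losing the fixed cost of $1642, so operating at a loss of $190 is better by $1452.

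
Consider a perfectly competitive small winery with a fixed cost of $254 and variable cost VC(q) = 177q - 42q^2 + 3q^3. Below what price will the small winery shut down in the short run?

$30 per unit

The firm shuts down when price falls below the minimum of average variable cost. AVC = VC/q = 177 - 42q + 3q^2.
At the minimum of AVC, MC = AVC. MC = 177 - 84q + 9q^2; setting MC = AVC gives 6q^2 - 42q = 0, so q = 7. min AVC = 30.
For P < $30 the firm produces nothing.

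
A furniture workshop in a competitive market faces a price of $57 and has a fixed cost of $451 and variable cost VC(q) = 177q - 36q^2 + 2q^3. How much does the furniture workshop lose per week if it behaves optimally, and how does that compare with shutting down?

AVC = 177 - 36q + 2q^2; min AVC = $15 at q = 9. Since P = $57 ≥ min AVC, the firm produces.
With MC = 177 - 72q + 6q^2, P = MC on the upward-sloping part at q* = 10.
TR = 57·10 = 570. TC = 451 + 170 = 621. Profit = 570 − 621 = -$51.
By producing, the firm covers all variable cost plus $400 of fixed cost; shutting down would lose the full $451.

Profit = -$51 at q = 10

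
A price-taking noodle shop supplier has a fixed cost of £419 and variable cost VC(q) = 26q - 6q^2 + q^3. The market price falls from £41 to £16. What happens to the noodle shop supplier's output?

MC = 26 - 12q + 3q^2; the shutdown threshold is min AVC = £17 (at q = 3).
At P = £41 ≥ min AVC, set P = MC on the rising branch: q = 5.
At P = £16 < min AVC = £17, price no longer covers variable cost at any output, so the firm shuts down: q = 0.

Output falls from 5 to 0 (the firm shuts down)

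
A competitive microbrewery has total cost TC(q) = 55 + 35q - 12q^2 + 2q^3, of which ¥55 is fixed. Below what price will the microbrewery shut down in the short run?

¥17 per unit

Short-run supply begins at min AVC. From VC = 35q - 12q^2 + 2q^3, AVC = 35 - 12q + 2q^2.
dAVC/dq = -12 + 4q = 0 gives q = 3. min AVC = 35 - 12·3 + 2·3^2 = 17.
The firm shuts down for any P below ¥17.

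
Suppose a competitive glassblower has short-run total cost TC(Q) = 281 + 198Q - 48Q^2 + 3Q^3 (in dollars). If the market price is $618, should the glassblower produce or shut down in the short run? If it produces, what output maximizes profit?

Variable cost is VC = 198Q - 48Q^2 + 3Q^3, so AVC = VC/Q = 198 - 48Q + 3Q^2 and MC = dTC/dQ = 198 - 96Q + 9Q^2.
The AVC parabola has its vertex at Q = 48/6 = 8, where AVC = 198 - 48·8 + 3·8^2 = $6.
P = $618 exceeds min AVC = $6, so the firm stays open.
Solving P = MC: -420 - 96Q + 9Q^2 = 0 ⇒ Q = -10/3 or 14. On the upward-sloping branch, Q* = 14.
Check: AVC at Q = 14 is $114 ≤ P, so revenue covers variable cost.
Profit = P·Q − TC = 618·14 − 1877 = $6775.

Produce at Q = 14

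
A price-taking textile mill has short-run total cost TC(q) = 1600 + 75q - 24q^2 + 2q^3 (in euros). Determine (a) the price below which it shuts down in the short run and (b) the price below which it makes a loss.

AVC = 75 - 24q + 2q^2; minimized at q = 6, giving min AVC = €3. That is the shutdown price.
ATC = 1600/q + 75 - 24q + 2q^2. Setting dATC/dq = −1600/q^2 − 24 + 4q = 0 gives q = 10 (since 4·10^3 − 24·10^2 = 1600).
min ATC = 1600/10 + 75 − 24·10 + 2·10^2 = €195. That is the break-even price.
Between these two prices the firm operates at a loss; above €195 it earns a profit.

Shutdown price = €3; break-even price = €195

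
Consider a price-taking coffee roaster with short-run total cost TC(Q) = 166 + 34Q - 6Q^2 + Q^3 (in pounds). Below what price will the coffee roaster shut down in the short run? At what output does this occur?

£25 per unit, at Q = 3

Short-run supply begins at min AVC. From VC = 34Q - 6Q^2 + Q^3, AVC = 34 - 6Q + Q^2.
dAVC/dQ = -6 + 2Q = 0 gives Q = 3. min AVC = 34 - 6·3 + 3^2 = 25.
So the shutdown price is £25.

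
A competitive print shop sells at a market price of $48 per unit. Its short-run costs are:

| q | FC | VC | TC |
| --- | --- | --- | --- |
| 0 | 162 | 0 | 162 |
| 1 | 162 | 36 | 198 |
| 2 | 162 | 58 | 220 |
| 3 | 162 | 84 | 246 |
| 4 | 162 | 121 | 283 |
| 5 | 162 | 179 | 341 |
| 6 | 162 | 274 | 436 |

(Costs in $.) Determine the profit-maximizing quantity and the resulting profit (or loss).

Profit at each row (π = 48q − TC): q=0: -162; q=1: -150; q=2: -124; q=3: -102; q=4: -91; q=5: -101; q=6: -148.
Profit is maximized at q = 4. AVC there is 121/4 = $30.25 ≤ P, so producing beats shutting down (which would give -$162).

q = 4; profit = -$91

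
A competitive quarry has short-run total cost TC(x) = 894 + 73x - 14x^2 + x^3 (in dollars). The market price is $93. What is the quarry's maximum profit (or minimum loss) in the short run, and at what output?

AVC = 73 - 14x + x^2; min AVC = $24 at x = 7. Since P = $93 ≥ min AVC, the firm produces.
MC = 73 - 28x + 3x^2. Setting P = MC and taking the root on the rising branch gives x* = 10.
TR = 93·10 = 930. TC = 894 + 330 = 1224. Profit = 930 − 1224 = -$294.
Shutting down would mean losing the fixed cost of $894, so operating at a loss of $294 is better by $600.

Profit = -$294 at x = 10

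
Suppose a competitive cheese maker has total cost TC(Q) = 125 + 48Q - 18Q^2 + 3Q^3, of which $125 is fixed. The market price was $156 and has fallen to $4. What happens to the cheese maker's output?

Output falls from 6 to 0 (the firm shuts down)

MC = 48 - 36Q + 9Q^2; the shutdown threshold is min AVC = $21 (at Q = 3).
At P = $156 ≥ min AVC, set P = MC on the rising branch: Q = 6.
At P = $4 < min AVC = $21, price no longer covers variable cost at any output, so the firm shuts down: Q = 0.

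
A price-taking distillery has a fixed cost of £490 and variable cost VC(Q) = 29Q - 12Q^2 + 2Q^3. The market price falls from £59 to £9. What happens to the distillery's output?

AVC = 29 - 12Q + 2Q^2, minimized at Q = 3 where min AVC = £11. MC = 29 - 24Q + 6Q^2.
With P = £59 above the shutdown price, P = MC gives Q = 5.
At P = £9 < min AVC = £11, price no longer covers variable cost at any output, so the firm shuts down: Q = 0.

Output falls from 5 to 0 (the firm shuts down)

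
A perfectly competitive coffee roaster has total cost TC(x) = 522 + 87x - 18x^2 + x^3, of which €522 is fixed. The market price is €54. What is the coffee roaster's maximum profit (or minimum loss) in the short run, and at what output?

Profit = -€38 at x = 11

AVC = 87 - 18x + x^2 has its minimum €6 at x = 9; price €54 clears that bar, so the firm operates.
MC = 87 - 36x + 3x^2. Setting P = MC and taking the root on the rising branch gives x* = 11.
TR = 54·11 = 594. TC = 522 + 110 = 632. Profit = 594 − 632 = -€38.
Shutting down would mean losing the fixed cost of €522, so operating at a loss of €38 is better by €484.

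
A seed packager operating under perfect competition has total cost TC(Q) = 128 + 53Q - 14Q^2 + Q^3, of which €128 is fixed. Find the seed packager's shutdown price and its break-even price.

Shutdown price = min AVC. AVC = 53 - 14Q + Q^2, with vertex at Q = 7 and minimum €4.
ATC = 128/Q + 53 - 14Q + Q^2. Setting dATC/dQ = −128/Q^2 − 14 + 2Q = 0 gives Q = 8 (since 2·8^3 − 14·8^2 = 128).
min ATC = 128/8 + 53 − 14·8 + 8^2 = €21. That is the break-even price.
Between these two prices the firm operates at a loss; above €21 it earns a profit.

Shutdown price = €4; break-even price = €21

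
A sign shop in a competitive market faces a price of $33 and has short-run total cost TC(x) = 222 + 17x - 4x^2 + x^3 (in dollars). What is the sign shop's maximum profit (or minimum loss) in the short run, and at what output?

AVC = 17 - 4x + x^2; min AVC = $13 at x = 2. Since P = $33 ≥ min AVC, the firm produces.
With MC = 17 - 8x + 3x^2, P = MC on the upward-sloping part at x* = 4.
TR = 33·4 = 132. TC = 222 + 68 = 290. Profit = 132 − 290 = -$158.
By producing, the firm covers all variable cost plus $64 of fixed cost; shutting down would lose the full $222.

Profit = -$158 at x = 4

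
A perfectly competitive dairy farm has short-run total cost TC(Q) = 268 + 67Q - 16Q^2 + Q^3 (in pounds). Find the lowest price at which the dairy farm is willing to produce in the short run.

£3 per unit

Short-run supply begins at min AVC. From VC = 67Q - 16Q^2 + Q^3, AVC = 67 - 16Q + Q^2.
dAVC/dQ = -16 + 2Q = 0 gives Q = 8. min AVC = 67 - 16·8 + 8^2 = 3.
For P < £3 the firm produces nothing.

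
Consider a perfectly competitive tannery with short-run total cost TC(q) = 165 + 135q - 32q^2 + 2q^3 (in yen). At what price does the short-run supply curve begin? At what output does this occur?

Short-run supply begins at min AVC. From VC = 135q - 32q^2 + 2q^3, AVC = 135 - 32q + 2q^2.
dAVC/dq = -32 + 4q = 0 gives q = 8. min AVC = 135 - 32·8 + 2·8^2 = 7.
So the shutdown price is ¥7.

¥7 per unit, at q = 8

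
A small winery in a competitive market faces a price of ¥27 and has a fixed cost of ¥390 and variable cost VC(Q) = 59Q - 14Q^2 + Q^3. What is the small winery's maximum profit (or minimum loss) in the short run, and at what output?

Profit = -¥262 at Q = 8

AVC = 59 - 14Q + Q^2; min AVC = ¥10 at Q = 7. Since P = ¥27 ≥ min AVC, the firm produces.
With MC = 59 - 28Q + 3Q^2, P = MC on the upward-sloping part at Q* = 8.
TR = 27·8 = 216. TC = 390 + 88 = 478. Profit = 216 − 478 = -¥262.
By producing, the firm covers all variable cost plus ¥128 of fixed cost; shutting down would lose the full ¥390.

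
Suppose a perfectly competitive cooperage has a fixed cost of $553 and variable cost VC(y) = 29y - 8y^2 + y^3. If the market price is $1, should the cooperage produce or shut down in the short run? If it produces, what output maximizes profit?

Shut down

Strip out fixed cost: VC = 29y - 8y^2 + y^3. Then AVC = 29 - 8y + y^2 and MC = 29 - 16y + 3y^2.
AVC hits its minimum where MC = AVC, at y = 4, giving min AVC = 29 - 8·4 + 4^2 = $13.
With P < min AVC ($1 < $13), every unit sold adds to the loss.
Shutting down limits the loss to fixed cost, $553.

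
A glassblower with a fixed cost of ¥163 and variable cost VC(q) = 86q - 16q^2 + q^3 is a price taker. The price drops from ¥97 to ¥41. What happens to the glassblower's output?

Output falls from 11 to 9

MC = 86 - 32q + 3q^2; the shutdown threshold is min AVC = ¥22 (at q = 8).
With P = ¥97 above the shutdown price, P = MC gives q = 11.
At P = ¥41 ≥ min AVC, set P = MC: q = 9. The firm stays open but cuts output.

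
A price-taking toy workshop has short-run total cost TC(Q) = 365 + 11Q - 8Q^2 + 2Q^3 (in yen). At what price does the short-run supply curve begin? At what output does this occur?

¥3 per unit, at Q = 2

The firm shuts down when price falls below the minimum of average variable cost. AVC = VC/Q = 11 - 8Q + 2Q^2.
dAVC/dQ = -8 + 4Q = 0 gives Q = 2. min AVC = 11 - 8·2 + 2·2^2 = 3.
The firm shuts down for any P below ¥3.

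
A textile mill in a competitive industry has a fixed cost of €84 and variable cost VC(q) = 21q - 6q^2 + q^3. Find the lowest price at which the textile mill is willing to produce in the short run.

The shutdown price is the minimum of AVC. VC = 21q - 6q^2 + q^3, so AVC = 21 - 6q + q^2.
dAVC/dq = -6 + 2q = 0 gives q = 3. min AVC = 21 - 6·3 + 3^2 = 12.
The firm shuts down for any P below €12.

€12 per unit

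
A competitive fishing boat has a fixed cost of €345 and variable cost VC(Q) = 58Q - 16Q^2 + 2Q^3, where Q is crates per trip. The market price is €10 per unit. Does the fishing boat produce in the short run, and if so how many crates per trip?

Variable cost is VC = 58Q - 16Q^2 + 2Q^3, so AVC = VC/Q = 58 - 16Q + 2Q^2 and MC = dTC/dQ = 58 - 32Q + 6Q^2.
The AVC parabola has its vertex at Q = 16/4 = 4, where AVC = 58 - 16·4 + 2·4^2 = €26.
Since P = €10 < min AVC = €26, price fails to cover variable cost at any output.
Shutting down limits the loss to fixed cost, €345.

Shut down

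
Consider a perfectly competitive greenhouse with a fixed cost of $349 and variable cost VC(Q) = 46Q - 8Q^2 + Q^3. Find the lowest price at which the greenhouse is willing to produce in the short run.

Short-run supply begins at min AVC. From VC = 46Q - 8Q^2 + Q^3, AVC = 46 - 8Q + Q^2.
At the minimum of AVC, MC = AVC. MC = 46 - 16Q + 3Q^2; setting MC = AVC gives 2Q^2 - 8Q = 0, so Q = 4. min AVC = 30.
For P < $30 the firm produces nothing.

$30 per unit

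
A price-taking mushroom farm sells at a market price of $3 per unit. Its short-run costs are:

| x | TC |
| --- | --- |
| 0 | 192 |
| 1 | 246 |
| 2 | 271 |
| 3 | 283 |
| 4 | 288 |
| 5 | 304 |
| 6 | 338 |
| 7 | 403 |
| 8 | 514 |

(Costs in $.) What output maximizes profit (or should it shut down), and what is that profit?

Profit at each row (π = 3x − TC): x=0: -192; x=1: -243; x=2: -265; x=3: -274; x=4: -276; x=5: -289; x=6: -320; x=7: -382; x=8: -490.
Profit is highest at x = 0. Equivalently, the lowest AVC in the table is 112/5 ≈ $22.40 at x = 5, and P = $3 falls below it — price never covers variable cost, so the firm shuts down and loses only its fixed cost.

x = 0 (shut down); profit = -$192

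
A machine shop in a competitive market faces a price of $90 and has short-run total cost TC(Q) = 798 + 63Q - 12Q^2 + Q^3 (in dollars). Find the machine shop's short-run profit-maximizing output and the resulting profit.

AVC = 63 - 12Q + Q^2; min AVC = $27 at Q = 6. Since P = $90 ≥ min AVC, the firm produces.
MC = 63 - 24Q + 3Q^2. Setting P = MC and taking the root on the rising branch gives Q* = 9.
TR = 90·9 = 810. TC = 798 + 324 = 1122. Profit = 810 − 1122 = -$312.
By producing, the firm covers all variable cost plus $486 of fixed cost; shutting down would lose the full $798.

Profit = -$312 at Q = 9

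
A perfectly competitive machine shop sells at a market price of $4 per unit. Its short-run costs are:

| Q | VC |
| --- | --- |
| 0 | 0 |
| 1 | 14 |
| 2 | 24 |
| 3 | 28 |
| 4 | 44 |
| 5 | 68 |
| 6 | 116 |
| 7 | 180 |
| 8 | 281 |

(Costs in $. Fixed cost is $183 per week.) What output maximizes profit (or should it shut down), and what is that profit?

Profit at each row (π = 4Q − TC): Q=0: -183; Q=1: -193; Q=2: -199; Q=3: -199; Q=4: -211; Q=5: -231; Q=6: -275; Q=7: -335; Q=8: -432.
Profit is highest at Q = 0. Equivalently, the lowest AVC in the table is 28/3 ≈ $9.33 at Q = 3, and P = $4 falls below it — price never covers variable cost, so the firm shuts down and loses only its fixed cost.

Q = 0 (shut down); profit = -$183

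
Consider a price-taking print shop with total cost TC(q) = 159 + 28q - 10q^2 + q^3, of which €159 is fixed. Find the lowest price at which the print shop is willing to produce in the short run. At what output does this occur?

€3 per unit, at q = 5

The shutdown price is the minimum of AVC. VC = 28q - 10q^2 + q^3, so AVC = 28 - 10q + q^2.
dAVC/dq = -10 + 2q = 0 gives q = 5. min AVC = 28 - 10·5 + 5^2 = 3.
For P < €3 the firm produces nothing.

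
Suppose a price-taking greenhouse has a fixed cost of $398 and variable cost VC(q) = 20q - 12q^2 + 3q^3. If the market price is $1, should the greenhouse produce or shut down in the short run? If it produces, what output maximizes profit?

Shut down

Variable cost is VC = 20q - 12q^2 + 3q^3, so AVC = VC/q = 20 - 12q + 3q^2 and MC = dTC/dq = 20 - 24q + 9q^2.
AVC hits its minimum where MC = AVC, at q = 2, giving min AVC = 20 - 12·2 + 3·2^2 = $8.
Since P = $1 < min AVC = $8, price fails to cover variable cost at any output.
Best response: produce nothing and absorb the $398 fixed cost.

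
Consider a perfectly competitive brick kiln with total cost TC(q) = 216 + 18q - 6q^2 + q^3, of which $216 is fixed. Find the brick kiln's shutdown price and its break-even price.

Shutdown price = $9; break-even price = $54

AVC = 18 - 6q + q^2; minimized at q = 3, giving min AVC = $9. That is the shutdown price.
ATC = 216/q + 18 - 6q + q^2. Setting dATC/dq = −216/q^2 − 6 + 2q = 0 gives q = 6 (since 2·6^3 − 6·6^2 = 216).
min ATC = 216/6 + 18 − 6·6 + 6^2 = $54. That is the break-even price.
For $9 ≤ P < $54 the firm produces at a loss; below $9 it shuts down.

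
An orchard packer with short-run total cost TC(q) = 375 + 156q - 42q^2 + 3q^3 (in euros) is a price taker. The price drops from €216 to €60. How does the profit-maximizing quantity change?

AVC = 156 - 42q + 3q^2, minimized at q = 7 where min AVC = €9. MC = 156 - 84q + 9q^2.
With P = €216 above the shutdown price, P = MC gives q = 10.
At P = €60 ≥ min AVC, set P = MC: q = 8. The firm stays open but cuts output.

Output falls from 10 to 8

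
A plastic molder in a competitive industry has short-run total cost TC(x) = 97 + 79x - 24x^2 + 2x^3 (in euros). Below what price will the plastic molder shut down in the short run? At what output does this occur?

€7 per unit, at x = 6

Short-run supply begins at min AVC. From VC = 79x - 24x^2 + 2x^3, AVC = 79 - 24x + 2x^2.
At the minimum of AVC, MC = AVC. MC = 79 - 48x + 6x^2; setting MC = AVC gives 4x^2 - 24x = 0, so x = 6. min AVC = 7.
The firm shuts down for any P below €7.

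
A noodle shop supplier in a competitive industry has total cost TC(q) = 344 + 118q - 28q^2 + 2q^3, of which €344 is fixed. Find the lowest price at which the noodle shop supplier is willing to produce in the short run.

€20 per unit

Short-run supply begins at min AVC. From VC = 118q - 28q^2 + 2q^3, AVC = 118 - 28q + 2q^2.
At the minimum of AVC, MC = AVC. MC = 118 - 56q + 6q^2; setting MC = AVC gives 4q^2 - 28q = 0, so q = 7. min AVC = 20.
For P < €20 the firm produces nothing.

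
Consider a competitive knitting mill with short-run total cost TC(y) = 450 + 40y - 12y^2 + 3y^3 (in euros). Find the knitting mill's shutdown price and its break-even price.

Shutdown price = min AVC. AVC = 40 - 12y + 3y^2, with vertex at y = 2 and minimum €28.
ATC = 450/y + 40 - 12y + 3y^2. Setting dATC/dy = −450/y^2 − 12 + 6y = 0 gives y = 5 (since 6·5^3 − 12·5^2 = 450).
min ATC = 450/5 + 40 − 12·5 + 3·5^2 = €145. That is the break-even price.
Between these two prices the firm operates at a loss; above €145 it earns a profit.

Shutdown price = €28; break-even price = €145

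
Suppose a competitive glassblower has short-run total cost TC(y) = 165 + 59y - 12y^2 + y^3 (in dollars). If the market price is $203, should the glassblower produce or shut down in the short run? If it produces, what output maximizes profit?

Produce at y = 12

Variable cost is VC = 59y - 12y^2 + y^3, so AVC = VC/y = 59 - 12y + y^2 and MC = dTC/dy = 59 - 24y + 3y^2.
AVC hits its minimum where MC = AVC, at y = 6, giving min AVC = 59 - 12·6 + 6^2 = $23.
P = $203 exceeds min AVC = $23, so the firm stays open.
Solving P = MC: -144 - 24y + 3y^2 = 0 ⇒ y = -4 or 12. On the upward-sloping branch, y* = 12.
Check: AVC at y = 12 is $59 ≤ P, so revenue covers variable cost.
Profit = P·y − TC = 203·12 − 873 = $1563.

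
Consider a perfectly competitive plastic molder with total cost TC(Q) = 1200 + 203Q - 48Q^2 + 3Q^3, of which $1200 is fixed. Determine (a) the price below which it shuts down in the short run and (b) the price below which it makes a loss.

AVC = 203 - 48Q + 3Q^2; minimized at Q = 8, giving min AVC = $11. That is the shutdown price.
ATC = 1200/Q + 203 - 48Q + 3Q^2. Setting dATC/dQ = −1200/Q^2 − 48 + 6Q = 0 gives Q = 10 (since 6·10^3 − 48·10^2 = 1200).
min ATC = 1200/10 + 203 − 48·10 + 3·10^2 = $143. That is the break-even price.
For $11 ≤ P < $143 the firm produces at a loss; below $11 it shuts down.

Shutdown price = $11; break-even price = $143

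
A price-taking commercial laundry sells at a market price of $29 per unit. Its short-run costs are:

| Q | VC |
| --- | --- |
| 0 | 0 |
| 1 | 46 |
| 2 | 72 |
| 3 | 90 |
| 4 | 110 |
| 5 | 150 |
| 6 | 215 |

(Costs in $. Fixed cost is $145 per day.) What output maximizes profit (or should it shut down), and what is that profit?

Q = 4; profit = -$139

Compute π = P·Q − TC at each output: Q=0: -145; Q=1: -162; Q=2: -159; Q=3: -148; Q=4: -139; Q=5: -150; Q=6: -186.
Profit is maximized at Q = 4. AVC there is 110/4 = $27.50 ≤ P, so producing beats shutting down (which would give -$145).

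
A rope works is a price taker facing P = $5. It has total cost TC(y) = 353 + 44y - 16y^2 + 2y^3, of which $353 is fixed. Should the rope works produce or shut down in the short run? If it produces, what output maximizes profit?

From TC, MC = TC'(y) = 44 - 32y + 6y^2 and AVC = VC/y = 44 - 16y + 2y^2.
The AVC parabola has its vertex at y = 16/4 = 4, where AVC = 44 - 16·4 + 2·4^2 = $12.
Since P = $5 < min AVC = $12, price fails to cover variable cost at any output.
Best response: produce nothing and absorb the $353 fixed cost.

Shut down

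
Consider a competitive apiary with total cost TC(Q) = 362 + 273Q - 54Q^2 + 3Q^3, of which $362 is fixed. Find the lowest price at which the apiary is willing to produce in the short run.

The firm shuts down when price falls below the minimum of average variable cost. AVC = VC/Q = 273 - 54Q + 3Q^2.
dAVC/dQ = -54 + 6Q = 0 gives Q = 9. min AVC = 273 - 54·9 + 3·9^2 = 30.
The firm shuts down for any P below $30.

$30 per unit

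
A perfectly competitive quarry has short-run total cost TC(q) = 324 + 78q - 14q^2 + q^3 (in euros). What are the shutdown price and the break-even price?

Shutdown price = €29; break-even price = €69

Shutdown price = min AVC. AVC = 78 - 14q + q^2, with vertex at q = 7 and minimum €29.
ATC = 324/q + 78 - 14q + q^2. Setting dATC/dq = −324/q^2 − 14 + 2q = 0 gives q = 9 (since 2·9^3 − 14·9^2 = 324).
min ATC = 324/9 + 78 − 14·9 + 9^2 = €69. That is the break-even price.
For €29 ≤ P < €69 the firm produces at a loss; below €29 it shuts down.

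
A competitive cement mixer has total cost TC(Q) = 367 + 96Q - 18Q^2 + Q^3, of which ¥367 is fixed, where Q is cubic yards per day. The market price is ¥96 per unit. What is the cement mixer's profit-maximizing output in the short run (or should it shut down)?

Produce at Q = 12

Strip out fixed cost: VC = 96Q - 18Q^2 + Q^3. Then AVC = 96 - 18Q + Q^2 and MC = 96 - 36Q + 3Q^2.
AVC hits its minimum where MC = AVC, at Q = 9, giving min AVC = 96 - 18·9 + 9^2 = ¥15.
Because ¥96 ≥ ¥15, revenue can cover variable cost; the firm operates.
Solving P = MC: -36Q + 3Q^2 = 0 ⇒ Q = 0 or 12. On the upward-sloping branch, Q* = 12.
Check: AVC at Q = 12 is ¥24 ≤ P, so revenue covers variable cost.
Profit = P·Q − TC = 96·12 − 655 = ¥497.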